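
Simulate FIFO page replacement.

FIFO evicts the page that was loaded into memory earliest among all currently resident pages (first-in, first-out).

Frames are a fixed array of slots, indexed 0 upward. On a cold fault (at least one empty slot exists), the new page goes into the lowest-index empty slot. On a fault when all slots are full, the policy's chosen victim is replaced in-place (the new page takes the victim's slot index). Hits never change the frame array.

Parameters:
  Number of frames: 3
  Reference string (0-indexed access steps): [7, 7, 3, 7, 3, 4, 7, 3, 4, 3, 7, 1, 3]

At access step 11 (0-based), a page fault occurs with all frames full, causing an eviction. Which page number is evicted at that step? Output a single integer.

Step 0: ref 7 -> FAULT, frames=[7,-,-]
Step 1: ref 7 -> HIT, frames=[7,-,-]
Step 2: ref 3 -> FAULT, frames=[7,3,-]
Step 3: ref 7 -> HIT, frames=[7,3,-]
Step 4: ref 3 -> HIT, frames=[7,3,-]
Step 5: ref 4 -> FAULT, frames=[7,3,4]
Step 6: ref 7 -> HIT, frames=[7,3,4]
Step 7: ref 3 -> HIT, frames=[7,3,4]
Step 8: ref 4 -> HIT, frames=[7,3,4]
Step 9: ref 3 -> HIT, frames=[7,3,4]
Step 10: ref 7 -> HIT, frames=[7,3,4]
Step 11: ref 1 -> FAULT, evict 7, frames=[1,3,4]
At step 11: evicted page 7

Answer: 7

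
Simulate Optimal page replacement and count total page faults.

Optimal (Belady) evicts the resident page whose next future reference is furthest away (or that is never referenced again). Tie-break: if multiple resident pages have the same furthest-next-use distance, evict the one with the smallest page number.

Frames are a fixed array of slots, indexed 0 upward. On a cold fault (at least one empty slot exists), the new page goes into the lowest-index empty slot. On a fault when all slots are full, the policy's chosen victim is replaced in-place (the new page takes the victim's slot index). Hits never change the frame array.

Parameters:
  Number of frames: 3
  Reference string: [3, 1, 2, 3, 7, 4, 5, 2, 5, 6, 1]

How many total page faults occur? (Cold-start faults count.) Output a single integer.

Step 0: ref 3 → FAULT, frames=[3,-,-]
Step 1: ref 1 → FAULT, frames=[3,1,-]
Step 2: ref 2 → FAULT, frames=[3,1,2]
Step 3: ref 3 → HIT, frames=[3,1,2]
Step 4: ref 7 → FAULT (evict 3), frames=[7,1,2]
Step 5: ref 4 → FAULT (evict 7), frames=[4,1,2]
Step 6: ref 5 → FAULT (evict 4), frames=[5,1,2]
Step 7: ref 2 → HIT, frames=[5,1,2]
Step 8: ref 5 → HIT, frames=[5,1,2]
Step 9: ref 6 → FAULT (evict 2), frames=[5,1,6]
Step 10: ref 1 → HIT, frames=[5,1,6]
Total faults: 7

Answer: 7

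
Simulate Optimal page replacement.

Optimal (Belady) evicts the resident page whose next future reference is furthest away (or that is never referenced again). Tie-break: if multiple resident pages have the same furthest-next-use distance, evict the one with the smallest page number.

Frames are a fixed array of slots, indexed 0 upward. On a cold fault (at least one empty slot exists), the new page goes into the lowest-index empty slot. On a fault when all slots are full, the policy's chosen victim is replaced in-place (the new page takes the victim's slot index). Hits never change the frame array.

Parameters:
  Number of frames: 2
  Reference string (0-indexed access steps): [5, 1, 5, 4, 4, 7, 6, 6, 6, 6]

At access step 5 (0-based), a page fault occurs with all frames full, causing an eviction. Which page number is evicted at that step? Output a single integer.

Step 0: ref 5 -> FAULT, frames=[5,-]
Step 1: ref 1 -> FAULT, frames=[5,1]
Step 2: ref 5 -> HIT, frames=[5,1]
Step 3: ref 4 -> FAULT, evict 1, frames=[5,4]
Step 4: ref 4 -> HIT, frames=[5,4]
Step 5: ref 7 -> FAULT, evict 4, frames=[5,7]
At step 5: evicted page 4

Answer: 4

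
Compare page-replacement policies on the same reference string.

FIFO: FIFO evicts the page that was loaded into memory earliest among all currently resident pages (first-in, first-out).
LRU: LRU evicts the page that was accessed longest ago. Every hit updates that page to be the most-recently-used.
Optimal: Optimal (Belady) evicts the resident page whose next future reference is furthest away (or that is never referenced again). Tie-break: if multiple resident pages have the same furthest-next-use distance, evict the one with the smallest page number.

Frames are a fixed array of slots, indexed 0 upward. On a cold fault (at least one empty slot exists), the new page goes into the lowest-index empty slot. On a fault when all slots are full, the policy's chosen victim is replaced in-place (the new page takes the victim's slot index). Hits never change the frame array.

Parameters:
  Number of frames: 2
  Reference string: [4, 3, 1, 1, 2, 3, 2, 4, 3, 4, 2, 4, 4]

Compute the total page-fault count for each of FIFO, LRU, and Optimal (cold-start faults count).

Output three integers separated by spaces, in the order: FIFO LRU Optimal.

Answer: 7 8 6

Derivation:
--- FIFO ---
  step 0: ref 4 -> FAULT, frames=[4,-] (faults so far: 1)
  step 1: ref 3 -> FAULT, frames=[4,3] (faults so far: 2)
  step 2: ref 1 -> FAULT, evict 4, frames=[1,3] (faults so far: 3)
  step 3: ref 1 -> HIT, frames=[1,3] (faults so far: 3)
  step 4: ref 2 -> FAULT, evict 3, frames=[1,2] (faults so far: 4)
  step 5: ref 3 -> FAULT, evict 1, frames=[3,2] (faults so far: 5)
  step 6: ref 2 -> HIT, frames=[3,2] (faults so far: 5)
  step 7: ref 4 -> FAULT, evict 2, frames=[3,4] (faults so far: 6)
  step 8: ref 3 -> HIT, frames=[3,4] (faults so far: 6)
  step 9: ref 4 -> HIT, frames=[3,4] (faults so far: 6)
  step 10: ref 2 -> FAULT, evict 3, frames=[2,4] (faults so far: 7)
  step 11: ref 4 -> HIT, frames=[2,4] (faults so far: 7)
  step 12: ref 4 -> HIT, frames=[2,4] (faults so far: 7)
  FIFO total faults: 7
--- LRU ---
  step 0: ref 4 -> FAULT, frames=[4,-] (faults so far: 1)
  step 1: ref 3 -> FAULT, frames=[4,3] (faults so far: 2)
  step 2: ref 1 -> FAULT, evict 4, frames=[1,3] (faults so far: 3)
  step 3: ref 1 -> HIT, frames=[1,3] (faults so far: 3)
  step 4: ref 2 -> FAULT, evict 3, frames=[1,2] (faults so far: 4)
  step 5: ref 3 -> FAULT, evict 1, frames=[3,2] (faults so far: 5)
  step 6: ref 2 -> HIT, frames=[3,2] (faults so far: 5)
  step 7: ref 4 -> FAULT, evict 3, frames=[4,2] (faults so far: 6)
  step 8: ref 3 -> FAULT, evict 2, frames=[4,3] (faults so far: 7)
  step 9: ref 4 -> HIT, frames=[4,3] (faults so far: 7)
  step 10: ref 2 -> FAULT, evict 3, frames=[4,2] (faults so far: 8)
  step 11: ref 4 -> HIT, frames=[4,2] (faults so far: 8)
  step 12: ref 4 -> HIT, frames=[4,2] (faults so far: 8)
  LRU total faults: 8
--- Optimal ---
  step 0: ref 4 -> FAULT, frames=[4,-] (faults so far: 1)
  step 1: ref 3 -> FAULT, frames=[4,3] (faults so far: 2)
  step 2: ref 1 -> FAULT, evict 4, frames=[1,3] (faults so far: 3)
  step 3: ref 1 -> HIT, frames=[1,3] (faults so far: 3)
  step 4: ref 2 -> FAULT, evict 1, frames=[2,3] (faults so far: 4)
  step 5: ref 3 -> HIT, frames=[2,3] (faults so far: 4)
  step 6: ref 2 -> HIT, frames=[2,3] (faults so far: 4)
  step 7: ref 4 -> FAULT, evict 2, frames=[4,3] (faults so far: 5)
  step 8: ref 3 -> HIT, frames=[4,3] (faults so far: 5)
  step 9: ref 4 -> HIT, frames=[4,3] (faults so far: 5)
  step 10: ref 2 -> FAULT, evict 3, frames=[4,2] (faults so far: 6)
  step 11: ref 4 -> HIT, frames=[4,2] (faults so far: 6)
  step 12: ref 4 -> HIT, frames=[4,2] (faults so far: 6)
  Optimal total faults: 6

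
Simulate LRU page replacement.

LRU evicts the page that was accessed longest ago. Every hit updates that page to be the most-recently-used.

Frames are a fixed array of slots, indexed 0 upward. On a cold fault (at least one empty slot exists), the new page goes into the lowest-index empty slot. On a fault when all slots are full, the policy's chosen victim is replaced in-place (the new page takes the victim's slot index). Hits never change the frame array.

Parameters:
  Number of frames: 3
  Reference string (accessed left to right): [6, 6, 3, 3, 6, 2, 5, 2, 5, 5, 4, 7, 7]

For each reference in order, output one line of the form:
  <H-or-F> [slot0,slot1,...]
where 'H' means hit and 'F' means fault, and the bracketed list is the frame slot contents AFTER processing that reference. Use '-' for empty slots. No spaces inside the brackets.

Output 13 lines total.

F [6,-,-]
H [6,-,-]
F [6,3,-]
H [6,3,-]
H [6,3,-]
F [6,3,2]
F [6,5,2]
H [6,5,2]
H [6,5,2]
H [6,5,2]
F [4,5,2]
F [4,5,7]
H [4,5,7]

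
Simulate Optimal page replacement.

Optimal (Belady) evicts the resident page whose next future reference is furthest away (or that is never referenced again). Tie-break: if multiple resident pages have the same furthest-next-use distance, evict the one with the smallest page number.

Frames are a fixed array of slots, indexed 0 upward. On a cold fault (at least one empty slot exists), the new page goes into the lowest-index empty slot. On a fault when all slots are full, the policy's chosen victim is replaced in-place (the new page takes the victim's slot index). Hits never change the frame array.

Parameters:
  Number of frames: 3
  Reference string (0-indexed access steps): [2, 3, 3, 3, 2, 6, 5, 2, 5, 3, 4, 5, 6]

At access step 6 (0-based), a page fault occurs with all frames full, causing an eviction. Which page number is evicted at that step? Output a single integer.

Answer: 6

Derivation:
Step 0: ref 2 -> FAULT, frames=[2,-,-]
Step 1: ref 3 -> FAULT, frames=[2,3,-]
Step 2: ref 3 -> HIT, frames=[2,3,-]
Step 3: ref 3 -> HIT, frames=[2,3,-]
Step 4: ref 2 -> HIT, frames=[2,3,-]
Step 5: ref 6 -> FAULT, frames=[2,3,6]
Step 6: ref 5 -> FAULT, evict 6, frames=[2,3,5]
At step 6: evicted page 6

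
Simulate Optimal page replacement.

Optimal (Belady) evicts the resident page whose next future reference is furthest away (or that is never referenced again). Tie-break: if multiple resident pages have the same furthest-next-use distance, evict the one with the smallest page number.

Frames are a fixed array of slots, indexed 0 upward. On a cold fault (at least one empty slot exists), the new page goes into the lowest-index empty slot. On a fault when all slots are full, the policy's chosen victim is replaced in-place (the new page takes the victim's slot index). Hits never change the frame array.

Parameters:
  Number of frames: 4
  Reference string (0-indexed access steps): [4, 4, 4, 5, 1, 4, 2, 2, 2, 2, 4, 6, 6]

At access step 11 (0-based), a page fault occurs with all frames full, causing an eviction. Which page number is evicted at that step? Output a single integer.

Answer: 1

Derivation:
Step 0: ref 4 -> FAULT, frames=[4,-,-,-]
Step 1: ref 4 -> HIT, frames=[4,-,-,-]
Step 2: ref 4 -> HIT, frames=[4,-,-,-]
Step 3: ref 5 -> FAULT, frames=[4,5,-,-]
Step 4: ref 1 -> FAULT, frames=[4,5,1,-]
Step 5: ref 4 -> HIT, frames=[4,5,1,-]
Step 6: ref 2 -> FAULT, frames=[4,5,1,2]
Step 7: ref 2 -> HIT, frames=[4,5,1,2]
Step 8: ref 2 -> HIT, frames=[4,5,1,2]
Step 9: ref 2 -> HIT, frames=[4,5,1,2]
Step 10: ref 4 -> HIT, frames=[4,5,1,2]
Step 11: ref 6 -> FAULT, evict 1, frames=[4,5,6,2]
At step 11: evicted page 1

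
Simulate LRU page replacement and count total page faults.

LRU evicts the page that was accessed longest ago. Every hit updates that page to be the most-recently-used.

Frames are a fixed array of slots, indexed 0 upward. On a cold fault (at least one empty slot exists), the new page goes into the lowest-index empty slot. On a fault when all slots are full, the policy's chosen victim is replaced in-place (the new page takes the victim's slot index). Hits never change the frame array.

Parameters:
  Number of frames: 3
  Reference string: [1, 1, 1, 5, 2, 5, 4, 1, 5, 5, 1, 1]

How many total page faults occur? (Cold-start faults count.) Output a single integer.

Answer: 5

Derivation:
Step 0: ref 1 → FAULT, frames=[1,-,-]
Step 1: ref 1 → HIT, frames=[1,-,-]
Step 2: ref 1 → HIT, frames=[1,-,-]
Step 3: ref 5 → FAULT, frames=[1,5,-]
Step 4: ref 2 → FAULT, frames=[1,5,2]
Step 5: ref 5 → HIT, frames=[1,5,2]
Step 6: ref 4 → FAULT (evict 1), frames=[4,5,2]
Step 7: ref 1 → FAULT (evict 2), frames=[4,5,1]
Step 8: ref 5 → HIT, frames=[4,5,1]
Step 9: ref 5 → HIT, frames=[4,5,1]
Step 10: ref 1 → HIT, frames=[4,5,1]
Step 11: ref 1 → HIT, frames=[4,5,1]
Total faults: 5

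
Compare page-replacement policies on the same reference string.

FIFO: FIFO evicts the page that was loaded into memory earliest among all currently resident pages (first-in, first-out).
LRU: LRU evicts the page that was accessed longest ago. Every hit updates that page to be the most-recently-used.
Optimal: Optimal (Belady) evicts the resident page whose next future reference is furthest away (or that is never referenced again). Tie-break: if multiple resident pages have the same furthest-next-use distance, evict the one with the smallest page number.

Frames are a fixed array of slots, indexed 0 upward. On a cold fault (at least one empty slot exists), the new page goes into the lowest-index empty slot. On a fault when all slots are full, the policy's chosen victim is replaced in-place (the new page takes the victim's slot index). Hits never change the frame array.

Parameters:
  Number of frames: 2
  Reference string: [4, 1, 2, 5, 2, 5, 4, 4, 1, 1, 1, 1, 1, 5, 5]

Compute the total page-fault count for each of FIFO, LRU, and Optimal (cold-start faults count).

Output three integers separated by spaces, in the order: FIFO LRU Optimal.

--- FIFO ---
  step 0: ref 4 -> FAULT, frames=[4,-] (faults so far: 1)
  step 1: ref 1 -> FAULT, frames=[4,1] (faults so far: 2)
  step 2: ref 2 -> FAULT, evict 4, frames=[2,1] (faults so far: 3)
  step 3: ref 5 -> FAULT, evict 1, frames=[2,5] (faults so far: 4)
  step 4: ref 2 -> HIT, frames=[2,5] (faults so far: 4)
  step 5: ref 5 -> HIT, frames=[2,5] (faults so far: 4)
  step 6: ref 4 -> FAULT, evict 2, frames=[4,5] (faults so far: 5)
  step 7: ref 4 -> HIT, frames=[4,5] (faults so far: 5)
  step 8: ref 1 -> FAULT, evict 5, frames=[4,1] (faults so far: 6)
  step 9: ref 1 -> HIT, frames=[4,1] (faults so far: 6)
  step 10: ref 1 -> HIT, frames=[4,1] (faults so far: 6)
  step 11: ref 1 -> HIT, frames=[4,1] (faults so far: 6)
  step 12: ref 1 -> HIT, frames=[4,1] (faults so far: 6)
  step 13: ref 5 -> FAULT, evict 4, frames=[5,1] (faults so far: 7)
  step 14: ref 5 -> HIT, frames=[5,1] (faults so far: 7)
  FIFO total faults: 7
--- LRU ---
  step 0: ref 4 -> FAULT, frames=[4,-] (faults so far: 1)
  step 1: ref 1 -> FAULT, frames=[4,1] (faults so far: 2)
  step 2: ref 2 -> FAULT, evict 4, frames=[2,1] (faults so far: 3)
  step 3: ref 5 -> FAULT, evict 1, frames=[2,5] (faults so far: 4)
  step 4: ref 2 -> HIT, frames=[2,5] (faults so far: 4)
  step 5: ref 5 -> HIT, frames=[2,5] (faults so far: 4)
  step 6: ref 4 -> FAULT, evict 2, frames=[4,5] (faults so far: 5)
  step 7: ref 4 -> HIT, frames=[4,5] (faults so far: 5)
  step 8: ref 1 -> FAULT, evict 5, frames=[4,1] (faults so far: 6)
  step 9: ref 1 -> HIT, frames=[4,1] (faults so far: 6)
  step 10: ref 1 -> HIT, frames=[4,1] (faults so far: 6)
  step 11: ref 1 -> HIT, frames=[4,1] (faults so far: 6)
  step 12: ref 1 -> HIT, frames=[4,1] (faults so far: 6)
  step 13: ref 5 -> FAULT, evict 4, frames=[5,1] (faults so far: 7)
  step 14: ref 5 -> HIT, frames=[5,1] (faults so far: 7)
  LRU total faults: 7
--- Optimal ---
  step 0: ref 4 -> FAULT, frames=[4,-] (faults so far: 1)
  step 1: ref 1 -> FAULT, frames=[4,1] (faults so far: 2)
  step 2: ref 2 -> FAULT, evict 1, frames=[4,2] (faults so far: 3)
  step 3: ref 5 -> FAULT, evict 4, frames=[5,2] (faults so far: 4)
  step 4: ref 2 -> HIT, frames=[5,2] (faults so far: 4)
  step 5: ref 5 -> HIT, frames=[5,2] (faults so far: 4)
  step 6: ref 4 -> FAULT, evict 2, frames=[5,4] (faults so far: 5)
  step 7: ref 4 -> HIT, frames=[5,4] (faults so far: 5)
  step 8: ref 1 -> FAULT, evict 4, frames=[5,1] (faults so far: 6)
  step 9: ref 1 -> HIT, frames=[5,1] (faults so far: 6)
  step 10: ref 1 -> HIT, frames=[5,1] (faults so far: 6)
  step 11: ref 1 -> HIT, frames=[5,1] (faults so far: 6)
  step 12: ref 1 -> HIT, frames=[5,1] (faults so far: 6)
  step 13: ref 5 -> HIT, frames=[5,1] (faults so far: 6)
  step 14: ref 5 -> HIT, frames=[5,1] (faults so far: 6)
  Optimal total faults: 6

Answer: 7 7 6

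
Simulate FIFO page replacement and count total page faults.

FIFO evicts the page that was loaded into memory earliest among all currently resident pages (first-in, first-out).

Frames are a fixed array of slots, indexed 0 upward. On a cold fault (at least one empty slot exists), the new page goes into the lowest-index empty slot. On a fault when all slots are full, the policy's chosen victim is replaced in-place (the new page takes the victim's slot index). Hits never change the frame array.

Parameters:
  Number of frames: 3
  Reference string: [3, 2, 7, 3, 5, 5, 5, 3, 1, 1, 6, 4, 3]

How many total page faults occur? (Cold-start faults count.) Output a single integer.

Answer: 9

Derivation:
Step 0: ref 3 → FAULT, frames=[3,-,-]
Step 1: ref 2 → FAULT, frames=[3,2,-]
Step 2: ref 7 → FAULT, frames=[3,2,7]
Step 3: ref 3 → HIT, frames=[3,2,7]
Step 4: ref 5 → FAULT (evict 3), frames=[5,2,7]
Step 5: ref 5 → HIT, frames=[5,2,7]
Step 6: ref 5 → HIT, frames=[5,2,7]
Step 7: ref 3 → FAULT (evict 2), frames=[5,3,7]
Step 8: ref 1 → FAULT (evict 7), frames=[5,3,1]
Step 9: ref 1 → HIT, frames=[5,3,1]
Step 10: ref 6 → FAULT (evict 5), frames=[6,3,1]
Step 11: ref 4 → FAULT (evict 3), frames=[6,4,1]
Step 12: ref 3 → FAULT (evict 1), frames=[6,4,3]
Total faults: 9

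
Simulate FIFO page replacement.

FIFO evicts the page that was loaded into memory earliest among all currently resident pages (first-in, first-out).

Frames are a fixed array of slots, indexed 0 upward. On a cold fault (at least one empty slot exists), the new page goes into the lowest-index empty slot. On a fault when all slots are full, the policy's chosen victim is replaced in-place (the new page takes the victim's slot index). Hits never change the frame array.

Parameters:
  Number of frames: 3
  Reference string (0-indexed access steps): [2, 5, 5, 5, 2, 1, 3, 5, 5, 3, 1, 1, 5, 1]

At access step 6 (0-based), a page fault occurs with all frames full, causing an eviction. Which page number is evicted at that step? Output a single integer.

Step 0: ref 2 -> FAULT, frames=[2,-,-]
Step 1: ref 5 -> FAULT, frames=[2,5,-]
Step 2: ref 5 -> HIT, frames=[2,5,-]
Step 3: ref 5 -> HIT, frames=[2,5,-]
Step 4: ref 2 -> HIT, frames=[2,5,-]
Step 5: ref 1 -> FAULT, frames=[2,5,1]
Step 6: ref 3 -> FAULT, evict 2, frames=[3,5,1]
At step 6: evicted page 2

Answer: 2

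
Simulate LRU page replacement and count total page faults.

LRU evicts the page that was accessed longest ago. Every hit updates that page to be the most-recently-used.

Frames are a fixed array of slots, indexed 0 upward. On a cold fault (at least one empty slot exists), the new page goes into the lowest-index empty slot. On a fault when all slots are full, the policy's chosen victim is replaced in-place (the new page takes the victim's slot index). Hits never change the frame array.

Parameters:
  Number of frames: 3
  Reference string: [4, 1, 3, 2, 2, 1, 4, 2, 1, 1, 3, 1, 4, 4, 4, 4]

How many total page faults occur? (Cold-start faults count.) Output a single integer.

Answer: 7

Derivation:
Step 0: ref 4 → FAULT, frames=[4,-,-]
Step 1: ref 1 → FAULT, frames=[4,1,-]
Step 2: ref 3 → FAULT, frames=[4,1,3]
Step 3: ref 2 → FAULT (evict 4), frames=[2,1,3]
Step 4: ref 2 → HIT, frames=[2,1,3]
Step 5: ref 1 → HIT, frames=[2,1,3]
Step 6: ref 4 → FAULT (evict 3), frames=[2,1,4]
Step 7: ref 2 → HIT, frames=[2,1,4]
Step 8: ref 1 → HIT, frames=[2,1,4]
Step 9: ref 1 → HIT, frames=[2,1,4]
Step 10: ref 3 → FAULT (evict 4), frames=[2,1,3]
Step 11: ref 1 → HIT, frames=[2,1,3]
Step 12: ref 4 → FAULT (evict 2), frames=[4,1,3]
Step 13: ref 4 → HIT, frames=[4,1,3]
Step 14: ref 4 → HIT, frames=[4,1,3]
Step 15: ref 4 → HIT, frames=[4,1,3]
Total faults: 7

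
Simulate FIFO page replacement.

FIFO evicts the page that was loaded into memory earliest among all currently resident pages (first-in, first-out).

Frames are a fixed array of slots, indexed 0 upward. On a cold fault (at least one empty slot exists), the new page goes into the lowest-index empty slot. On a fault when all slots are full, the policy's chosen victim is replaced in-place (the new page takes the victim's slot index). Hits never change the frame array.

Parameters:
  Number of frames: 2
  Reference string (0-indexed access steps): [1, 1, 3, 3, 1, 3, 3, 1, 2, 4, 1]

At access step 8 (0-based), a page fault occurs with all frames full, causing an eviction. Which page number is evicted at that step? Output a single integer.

Step 0: ref 1 -> FAULT, frames=[1,-]
Step 1: ref 1 -> HIT, frames=[1,-]
Step 2: ref 3 -> FAULT, frames=[1,3]
Step 3: ref 3 -> HIT, frames=[1,3]
Step 4: ref 1 -> HIT, frames=[1,3]
Step 5: ref 3 -> HIT, frames=[1,3]
Step 6: ref 3 -> HIT, frames=[1,3]
Step 7: ref 1 -> HIT, frames=[1,3]
Step 8: ref 2 -> FAULT, evict 1, frames=[2,3]
At step 8: evicted page 1

Answer: 1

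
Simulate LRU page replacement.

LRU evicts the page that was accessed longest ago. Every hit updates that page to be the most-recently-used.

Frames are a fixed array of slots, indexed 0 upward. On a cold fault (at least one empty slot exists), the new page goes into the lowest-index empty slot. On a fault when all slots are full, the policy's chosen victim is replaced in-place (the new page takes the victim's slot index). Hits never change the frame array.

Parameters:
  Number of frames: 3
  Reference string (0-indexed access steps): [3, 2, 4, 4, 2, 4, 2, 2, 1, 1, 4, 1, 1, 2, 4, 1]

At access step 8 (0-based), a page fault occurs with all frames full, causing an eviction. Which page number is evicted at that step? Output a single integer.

Answer: 3

Derivation:
Step 0: ref 3 -> FAULT, frames=[3,-,-]
Step 1: ref 2 -> FAULT, frames=[3,2,-]
Step 2: ref 4 -> FAULT, frames=[3,2,4]
Step 3: ref 4 -> HIT, frames=[3,2,4]
Step 4: ref 2 -> HIT, frames=[3,2,4]
Step 5: ref 4 -> HIT, frames=[3,2,4]
Step 6: ref 2 -> HIT, frames=[3,2,4]
Step 7: ref 2 -> HIT, frames=[3,2,4]
Step 8: ref 1 -> FAULT, evict 3, frames=[1,2,4]
At step 8: evicted page 3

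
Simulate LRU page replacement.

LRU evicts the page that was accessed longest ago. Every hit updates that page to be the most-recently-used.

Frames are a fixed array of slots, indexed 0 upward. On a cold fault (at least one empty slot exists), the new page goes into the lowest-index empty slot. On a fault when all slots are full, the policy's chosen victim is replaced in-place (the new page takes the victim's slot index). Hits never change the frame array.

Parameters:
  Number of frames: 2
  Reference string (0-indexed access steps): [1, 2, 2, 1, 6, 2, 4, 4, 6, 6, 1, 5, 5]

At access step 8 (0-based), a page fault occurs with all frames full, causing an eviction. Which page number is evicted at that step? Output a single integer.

Answer: 2

Derivation:
Step 0: ref 1 -> FAULT, frames=[1,-]
Step 1: ref 2 -> FAULT, frames=[1,2]
Step 2: ref 2 -> HIT, frames=[1,2]
Step 3: ref 1 -> HIT, frames=[1,2]
Step 4: ref 6 -> FAULT, evict 2, frames=[1,6]
Step 5: ref 2 -> FAULT, evict 1, frames=[2,6]
Step 6: ref 4 -> FAULT, evict 6, frames=[2,4]
Step 7: ref 4 -> HIT, frames=[2,4]
Step 8: ref 6 -> FAULT, evict 2, frames=[6,4]
At step 8: evicted page 2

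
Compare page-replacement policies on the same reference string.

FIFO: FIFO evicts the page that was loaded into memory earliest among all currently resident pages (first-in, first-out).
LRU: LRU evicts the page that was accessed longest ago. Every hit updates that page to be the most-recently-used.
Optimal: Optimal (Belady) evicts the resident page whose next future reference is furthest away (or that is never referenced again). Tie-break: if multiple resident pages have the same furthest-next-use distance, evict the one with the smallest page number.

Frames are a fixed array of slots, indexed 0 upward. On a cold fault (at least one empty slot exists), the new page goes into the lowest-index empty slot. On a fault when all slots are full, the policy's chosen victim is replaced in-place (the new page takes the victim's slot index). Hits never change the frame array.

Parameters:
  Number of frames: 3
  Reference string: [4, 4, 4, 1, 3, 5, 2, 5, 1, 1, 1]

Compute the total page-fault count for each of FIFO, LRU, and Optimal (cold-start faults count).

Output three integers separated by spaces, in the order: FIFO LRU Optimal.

Answer: 6 6 5

Derivation:
--- FIFO ---
  step 0: ref 4 -> FAULT, frames=[4,-,-] (faults so far: 1)
  step 1: ref 4 -> HIT, frames=[4,-,-] (faults so far: 1)
  step 2: ref 4 -> HIT, frames=[4,-,-] (faults so far: 1)
  step 3: ref 1 -> FAULT, frames=[4,1,-] (faults so far: 2)
  step 4: ref 3 -> FAULT, frames=[4,1,3] (faults so far: 3)
  step 5: ref 5 -> FAULT, evict 4, frames=[5,1,3] (faults so far: 4)
  step 6: ref 2 -> FAULT, evict 1, frames=[5,2,3] (faults so far: 5)
  step 7: ref 5 -> HIT, frames=[5,2,3] (faults so far: 5)
  step 8: ref 1 -> FAULT, evict 3, frames=[5,2,1] (faults so far: 6)
  step 9: ref 1 -> HIT, frames=[5,2,1] (faults so far: 6)
  step 10: ref 1 -> HIT, frames=[5,2,1] (faults so far: 6)
  FIFO total faults: 6
--- LRU ---
  step 0: ref 4 -> FAULT, frames=[4,-,-] (faults so far: 1)
  step 1: ref 4 -> HIT, frames=[4,-,-] (faults so far: 1)
  step 2: ref 4 -> HIT, frames=[4,-,-] (faults so far: 1)
  step 3: ref 1 -> FAULT, frames=[4,1,-] (faults so far: 2)
  step 4: ref 3 -> FAULT, frames=[4,1,3] (faults so far: 3)
  step 5: ref 5 -> FAULT, evict 4, frames=[5,1,3] (faults so far: 4)
  step 6: ref 2 -> FAULT, evict 1, frames=[5,2,3] (faults so far: 5)
  step 7: ref 5 -> HIT, frames=[5,2,3] (faults so far: 5)
  step 8: ref 1 -> FAULT, evict 3, frames=[5,2,1] (faults so far: 6)
  step 9: ref 1 -> HIT, frames=[5,2,1] (faults so far: 6)
  step 10: ref 1 -> HIT, frames=[5,2,1] (faults so far: 6)
  LRU total faults: 6
--- Optimal ---
  step 0: ref 4 -> FAULT, frames=[4,-,-] (faults so far: 1)
  step 1: ref 4 -> HIT, frames=[4,-,-] (faults so far: 1)
  step 2: ref 4 -> HIT, frames=[4,-,-] (faults so far: 1)
  step 3: ref 1 -> FAULT, frames=[4,1,-] (faults so far: 2)
  step 4: ref 3 -> FAULT, frames=[4,1,3] (faults so far: 3)
  step 5: ref 5 -> FAULT, evict 3, frames=[4,1,5] (faults so far: 4)
  step 6: ref 2 -> FAULT, evict 4, frames=[2,1,5] (faults so far: 5)
  step 7: ref 5 -> HIT, frames=[2,1,5] (faults so far: 5)
  step 8: ref 1 -> HIT, frames=[2,1,5] (faults so far: 5)
  step 9: ref 1 -> HIT, frames=[2,1,5] (faults so far: 5)
  step 10: ref 1 -> HIT, frames=[2,1,5] (faults so far: 5)
  Optimal total faults: 5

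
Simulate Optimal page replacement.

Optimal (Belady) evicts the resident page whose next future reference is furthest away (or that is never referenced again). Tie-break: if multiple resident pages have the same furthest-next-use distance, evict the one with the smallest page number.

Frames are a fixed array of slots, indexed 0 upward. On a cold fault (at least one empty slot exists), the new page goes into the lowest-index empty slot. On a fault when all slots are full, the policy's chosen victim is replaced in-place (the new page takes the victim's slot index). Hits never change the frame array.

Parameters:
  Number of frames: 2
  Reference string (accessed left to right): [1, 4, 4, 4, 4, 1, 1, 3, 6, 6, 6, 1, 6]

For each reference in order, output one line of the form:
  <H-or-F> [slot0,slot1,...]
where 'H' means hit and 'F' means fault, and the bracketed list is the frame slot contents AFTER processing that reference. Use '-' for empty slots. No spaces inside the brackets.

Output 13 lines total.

F [1,-]
F [1,4]
H [1,4]
H [1,4]
H [1,4]
H [1,4]
H [1,4]
F [1,3]
F [1,6]
H [1,6]
H [1,6]
H [1,6]
H [1,6]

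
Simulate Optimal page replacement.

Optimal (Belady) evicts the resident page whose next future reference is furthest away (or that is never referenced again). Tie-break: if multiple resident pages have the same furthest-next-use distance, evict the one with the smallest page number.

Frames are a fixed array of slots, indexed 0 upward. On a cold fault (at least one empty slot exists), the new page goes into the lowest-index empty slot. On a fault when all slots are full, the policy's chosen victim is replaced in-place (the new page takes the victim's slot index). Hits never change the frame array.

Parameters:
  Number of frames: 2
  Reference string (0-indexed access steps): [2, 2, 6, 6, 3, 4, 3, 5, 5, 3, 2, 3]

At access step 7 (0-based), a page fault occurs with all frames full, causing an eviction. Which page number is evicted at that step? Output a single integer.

Step 0: ref 2 -> FAULT, frames=[2,-]
Step 1: ref 2 -> HIT, frames=[2,-]
Step 2: ref 6 -> FAULT, frames=[2,6]
Step 3: ref 6 -> HIT, frames=[2,6]
Step 4: ref 3 -> FAULT, evict 6, frames=[2,3]
Step 5: ref 4 -> FAULT, evict 2, frames=[4,3]
Step 6: ref 3 -> HIT, frames=[4,3]
Step 7: ref 5 -> FAULT, evict 4, frames=[5,3]
At step 7: evicted page 4

Answer: 4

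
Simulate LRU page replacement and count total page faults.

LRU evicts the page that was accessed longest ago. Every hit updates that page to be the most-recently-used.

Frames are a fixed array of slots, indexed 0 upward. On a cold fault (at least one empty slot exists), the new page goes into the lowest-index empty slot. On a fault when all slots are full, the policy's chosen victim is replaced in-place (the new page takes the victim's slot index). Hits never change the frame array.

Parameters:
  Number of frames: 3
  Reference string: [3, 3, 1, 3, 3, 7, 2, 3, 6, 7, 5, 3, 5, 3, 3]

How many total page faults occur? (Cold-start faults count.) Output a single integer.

Step 0: ref 3 → FAULT, frames=[3,-,-]
Step 1: ref 3 → HIT, frames=[3,-,-]
Step 2: ref 1 → FAULT, frames=[3,1,-]
Step 3: ref 3 → HIT, frames=[3,1,-]
Step 4: ref 3 → HIT, frames=[3,1,-]
Step 5: ref 7 → FAULT, frames=[3,1,7]
Step 6: ref 2 → FAULT (evict 1), frames=[3,2,7]
Step 7: ref 3 → HIT, frames=[3,2,7]
Step 8: ref 6 → FAULT (evict 7), frames=[3,2,6]
Step 9: ref 7 → FAULT (evict 2), frames=[3,7,6]
Step 10: ref 5 → FAULT (evict 3), frames=[5,7,6]
Step 11: ref 3 → FAULT (evict 6), frames=[5,7,3]
Step 12: ref 5 → HIT, frames=[5,7,3]
Step 13: ref 3 → HIT, frames=[5,7,3]
Step 14: ref 3 → HIT, frames=[5,7,3]
Total faults: 8

Answer: 8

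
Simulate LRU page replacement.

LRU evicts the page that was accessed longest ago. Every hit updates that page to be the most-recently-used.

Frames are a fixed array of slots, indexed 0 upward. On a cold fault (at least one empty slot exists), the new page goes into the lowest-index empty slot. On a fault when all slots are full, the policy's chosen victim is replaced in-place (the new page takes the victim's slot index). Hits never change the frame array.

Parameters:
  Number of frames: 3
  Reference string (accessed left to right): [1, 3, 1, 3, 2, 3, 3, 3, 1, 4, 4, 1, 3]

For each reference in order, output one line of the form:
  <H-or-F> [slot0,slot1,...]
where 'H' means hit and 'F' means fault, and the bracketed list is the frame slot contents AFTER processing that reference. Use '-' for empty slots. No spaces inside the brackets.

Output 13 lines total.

F [1,-,-]
F [1,3,-]
H [1,3,-]
H [1,3,-]
F [1,3,2]
H [1,3,2]
H [1,3,2]
H [1,3,2]
H [1,3,2]
F [1,3,4]
H [1,3,4]
H [1,3,4]
H [1,3,4]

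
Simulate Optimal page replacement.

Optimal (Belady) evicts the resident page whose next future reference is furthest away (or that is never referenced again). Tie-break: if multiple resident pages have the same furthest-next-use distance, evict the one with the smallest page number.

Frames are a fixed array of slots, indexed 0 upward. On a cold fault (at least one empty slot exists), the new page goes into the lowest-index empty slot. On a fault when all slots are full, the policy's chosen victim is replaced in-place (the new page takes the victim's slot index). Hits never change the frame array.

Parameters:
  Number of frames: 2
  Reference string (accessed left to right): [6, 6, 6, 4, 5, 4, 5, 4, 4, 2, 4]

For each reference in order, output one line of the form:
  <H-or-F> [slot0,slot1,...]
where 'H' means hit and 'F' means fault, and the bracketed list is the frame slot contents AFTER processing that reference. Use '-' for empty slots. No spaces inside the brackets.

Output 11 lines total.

F [6,-]
H [6,-]
H [6,-]
F [6,4]
F [5,4]
H [5,4]
H [5,4]
H [5,4]
H [5,4]
F [2,4]
H [2,4]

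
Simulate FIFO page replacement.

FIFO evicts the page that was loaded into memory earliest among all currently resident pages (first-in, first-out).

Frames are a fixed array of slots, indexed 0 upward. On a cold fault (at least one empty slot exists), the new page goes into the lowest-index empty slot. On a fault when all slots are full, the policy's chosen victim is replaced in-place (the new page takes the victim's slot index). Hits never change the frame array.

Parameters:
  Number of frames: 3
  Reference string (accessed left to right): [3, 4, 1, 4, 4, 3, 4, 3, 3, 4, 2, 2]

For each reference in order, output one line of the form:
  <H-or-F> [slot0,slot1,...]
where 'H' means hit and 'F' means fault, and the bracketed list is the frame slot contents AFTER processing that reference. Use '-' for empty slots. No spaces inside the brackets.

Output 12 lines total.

F [3,-,-]
F [3,4,-]
F [3,4,1]
H [3,4,1]
H [3,4,1]
H [3,4,1]
H [3,4,1]
H [3,4,1]
H [3,4,1]
H [3,4,1]
F [2,4,1]
H [2,4,1]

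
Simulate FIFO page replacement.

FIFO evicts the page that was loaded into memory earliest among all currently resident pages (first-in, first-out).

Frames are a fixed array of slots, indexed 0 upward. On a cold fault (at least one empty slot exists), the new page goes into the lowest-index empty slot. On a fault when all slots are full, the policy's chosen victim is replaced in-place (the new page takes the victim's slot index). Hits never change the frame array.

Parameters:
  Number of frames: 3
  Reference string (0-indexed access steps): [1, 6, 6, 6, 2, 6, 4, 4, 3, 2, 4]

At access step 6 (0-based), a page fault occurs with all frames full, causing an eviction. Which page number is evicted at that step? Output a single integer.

Answer: 1

Derivation:
Step 0: ref 1 -> FAULT, frames=[1,-,-]
Step 1: ref 6 -> FAULT, frames=[1,6,-]
Step 2: ref 6 -> HIT, frames=[1,6,-]
Step 3: ref 6 -> HIT, frames=[1,6,-]
Step 4: ref 2 -> FAULT, frames=[1,6,2]
Step 5: ref 6 -> HIT, frames=[1,6,2]
Step 6: ref 4 -> FAULT, evict 1, frames=[4,6,2]
At step 6: evicted page 1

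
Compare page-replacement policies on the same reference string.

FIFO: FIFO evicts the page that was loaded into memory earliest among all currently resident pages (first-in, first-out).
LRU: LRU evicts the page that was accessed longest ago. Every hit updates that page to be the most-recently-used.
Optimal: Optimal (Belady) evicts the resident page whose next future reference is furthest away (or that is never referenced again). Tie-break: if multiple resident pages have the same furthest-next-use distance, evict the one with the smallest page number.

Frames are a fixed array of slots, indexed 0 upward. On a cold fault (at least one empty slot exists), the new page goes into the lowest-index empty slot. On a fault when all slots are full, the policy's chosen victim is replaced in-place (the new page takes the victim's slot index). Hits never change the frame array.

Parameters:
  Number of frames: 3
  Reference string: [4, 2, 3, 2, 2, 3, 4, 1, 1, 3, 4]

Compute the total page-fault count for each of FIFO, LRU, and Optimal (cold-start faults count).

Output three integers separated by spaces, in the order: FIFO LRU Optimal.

--- FIFO ---
  step 0: ref 4 -> FAULT, frames=[4,-,-] (faults so far: 1)
  step 1: ref 2 -> FAULT, frames=[4,2,-] (faults so far: 2)
  step 2: ref 3 -> FAULT, frames=[4,2,3] (faults so far: 3)
  step 3: ref 2 -> HIT, frames=[4,2,3] (faults so far: 3)
  step 4: ref 2 -> HIT, frames=[4,2,3] (faults so far: 3)
  step 5: ref 3 -> HIT, frames=[4,2,3] (faults so far: 3)
  step 6: ref 4 -> HIT, frames=[4,2,3] (faults so far: 3)
  step 7: ref 1 -> FAULT, evict 4, frames=[1,2,3] (faults so far: 4)
  step 8: ref 1 -> HIT, frames=[1,2,3] (faults so far: 4)
  step 9: ref 3 -> HIT, frames=[1,2,3] (faults so far: 4)
  step 10: ref 4 -> FAULT, evict 2, frames=[1,4,3] (faults so far: 5)
  FIFO total faults: 5
--- LRU ---
  step 0: ref 4 -> FAULT, frames=[4,-,-] (faults so far: 1)
  step 1: ref 2 -> FAULT, frames=[4,2,-] (faults so far: 2)
  step 2: ref 3 -> FAULT, frames=[4,2,3] (faults so far: 3)
  step 3: ref 2 -> HIT, frames=[4,2,3] (faults so far: 3)
  step 4: ref 2 -> HIT, frames=[4,2,3] (faults so far: 3)
  step 5: ref 3 -> HIT, frames=[4,2,3] (faults so far: 3)
  step 6: ref 4 -> HIT, frames=[4,2,3] (faults so far: 3)
  step 7: ref 1 -> FAULT, evict 2, frames=[4,1,3] (faults so far: 4)
  step 8: ref 1 -> HIT, frames=[4,1,3] (faults so far: 4)
  step 9: ref 3 -> HIT, frames=[4,1,3] (faults so far: 4)
  step 10: ref 4 -> HIT, frames=[4,1,3] (faults so far: 4)
  LRU total faults: 4
--- Optimal ---
  step 0: ref 4 -> FAULT, frames=[4,-,-] (faults so far: 1)
  step 1: ref 2 -> FAULT, frames=[4,2,-] (faults so far: 2)
  step 2: ref 3 -> FAULT, frames=[4,2,3] (faults so far: 3)
  step 3: ref 2 -> HIT, frames=[4,2,3] (faults so far: 3)
  step 4: ref 2 -> HIT, frames=[4,2,3] (faults so far: 3)
  step 5: ref 3 -> HIT, frames=[4,2,3] (faults so far: 3)
  step 6: ref 4 -> HIT, frames=[4,2,3] (faults so far: 3)
  step 7: ref 1 -> FAULT, evict 2, frames=[4,1,3] (faults so far: 4)
  step 8: ref 1 -> HIT, frames=[4,1,3] (faults so far: 4)
  step 9: ref 3 -> HIT, frames=[4,1,3] (faults so far: 4)
  step 10: ref 4 -> HIT, frames=[4,1,3] (faults so far: 4)
  Optimal total faults: 4

Answer: 5 4 4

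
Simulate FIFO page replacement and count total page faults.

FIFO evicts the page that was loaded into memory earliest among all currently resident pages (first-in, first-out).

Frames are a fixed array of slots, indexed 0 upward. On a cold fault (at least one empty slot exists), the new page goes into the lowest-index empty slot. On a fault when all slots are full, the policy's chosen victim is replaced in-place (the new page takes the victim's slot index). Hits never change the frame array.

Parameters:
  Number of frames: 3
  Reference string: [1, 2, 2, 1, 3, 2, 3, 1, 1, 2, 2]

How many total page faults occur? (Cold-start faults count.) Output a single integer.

Step 0: ref 1 → FAULT, frames=[1,-,-]
Step 1: ref 2 → FAULT, frames=[1,2,-]
Step 2: ref 2 → HIT, frames=[1,2,-]
Step 3: ref 1 → HIT, frames=[1,2,-]
Step 4: ref 3 → FAULT, frames=[1,2,3]
Step 5: ref 2 → HIT, frames=[1,2,3]
Step 6: ref 3 → HIT, frames=[1,2,3]
Step 7: ref 1 → HIT, frames=[1,2,3]
Step 8: ref 1 → HIT, frames=[1,2,3]
Step 9: ref 2 → HIT, frames=[1,2,3]
Step 10: ref 2 → HIT, frames=[1,2,3]
Total faults: 3

Answer: 3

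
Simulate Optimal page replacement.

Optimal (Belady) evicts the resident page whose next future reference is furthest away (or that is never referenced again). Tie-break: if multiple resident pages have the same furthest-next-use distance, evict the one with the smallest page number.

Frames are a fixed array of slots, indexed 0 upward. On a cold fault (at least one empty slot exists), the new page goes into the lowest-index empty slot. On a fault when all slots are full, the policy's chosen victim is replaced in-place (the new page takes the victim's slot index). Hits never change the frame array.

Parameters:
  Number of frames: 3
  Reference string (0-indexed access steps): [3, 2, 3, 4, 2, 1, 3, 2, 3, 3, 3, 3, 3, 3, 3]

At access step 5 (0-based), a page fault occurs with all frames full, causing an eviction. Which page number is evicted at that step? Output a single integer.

Answer: 4

Derivation:
Step 0: ref 3 -> FAULT, frames=[3,-,-]
Step 1: ref 2 -> FAULT, frames=[3,2,-]
Step 2: ref 3 -> HIT, frames=[3,2,-]
Step 3: ref 4 -> FAULT, frames=[3,2,4]
Step 4: ref 2 -> HIT, frames=[3,2,4]
Step 5: ref 1 -> FAULT, evict 4, frames=[3,2,1]
At step 5: evicted page 4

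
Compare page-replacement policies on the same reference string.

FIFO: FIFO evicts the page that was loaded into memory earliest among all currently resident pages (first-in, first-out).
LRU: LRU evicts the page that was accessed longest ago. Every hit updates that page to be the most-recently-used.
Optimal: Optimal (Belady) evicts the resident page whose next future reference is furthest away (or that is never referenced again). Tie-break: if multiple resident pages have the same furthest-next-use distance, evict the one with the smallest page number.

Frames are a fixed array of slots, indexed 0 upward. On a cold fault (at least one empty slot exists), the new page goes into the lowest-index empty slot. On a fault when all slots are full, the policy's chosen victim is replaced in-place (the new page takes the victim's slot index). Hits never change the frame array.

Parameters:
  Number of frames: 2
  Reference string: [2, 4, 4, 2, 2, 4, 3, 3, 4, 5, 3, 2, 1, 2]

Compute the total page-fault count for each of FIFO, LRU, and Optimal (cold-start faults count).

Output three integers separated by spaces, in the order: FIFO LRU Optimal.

Answer: 6 7 6

Derivation:
--- FIFO ---
  step 0: ref 2 -> FAULT, frames=[2,-] (faults so far: 1)
  step 1: ref 4 -> FAULT, frames=[2,4] (faults so far: 2)
  step 2: ref 4 -> HIT, frames=[2,4] (faults so far: 2)
  step 3: ref 2 -> HIT, frames=[2,4] (faults so far: 2)
  step 4: ref 2 -> HIT, frames=[2,4] (faults so far: 2)
  step 5: ref 4 -> HIT, frames=[2,4] (faults so far: 2)
  step 6: ref 3 -> FAULT, evict 2, frames=[3,4] (faults so far: 3)
  step 7: ref 3 -> HIT, frames=[3,4] (faults so far: 3)
  step 8: ref 4 -> HIT, frames=[3,4] (faults so far: 3)
  step 9: ref 5 -> FAULT, evict 4, frames=[3,5] (faults so far: 4)
  step 10: ref 3 -> HIT, frames=[3,5] (faults so far: 4)
  step 11: ref 2 -> FAULT, evict 3, frames=[2,5] (faults so far: 5)
  step 12: ref 1 -> FAULT, evict 5, frames=[2,1] (faults so far: 6)
  step 13: ref 2 -> HIT, frames=[2,1] (faults so far: 6)
  FIFO total faults: 6
--- LRU ---
  step 0: ref 2 -> FAULT, frames=[2,-] (faults so far: 1)
  step 1: ref 4 -> FAULT, frames=[2,4] (faults so far: 2)
  step 2: ref 4 -> HIT, frames=[2,4] (faults so far: 2)
  step 3: ref 2 -> HIT, frames=[2,4] (faults so far: 2)
  step 4: ref 2 -> HIT, frames=[2,4] (faults so far: 2)
  step 5: ref 4 -> HIT, frames=[2,4] (faults so far: 2)
  step 6: ref 3 -> FAULT, evict 2, frames=[3,4] (faults so far: 3)
  step 7: ref 3 -> HIT, frames=[3,4] (faults so far: 3)
  step 8: ref 4 -> HIT, frames=[3,4] (faults so far: 3)
  step 9: ref 5 -> FAULT, evict 3, frames=[5,4] (faults so far: 4)
  step 10: ref 3 -> FAULT, evict 4, frames=[5,3] (faults so far: 5)
  step 11: ref 2 -> FAULT, evict 5, frames=[2,3] (faults so far: 6)
  step 12: ref 1 -> FAULT, evict 3, frames=[2,1] (faults so far: 7)
  step 13: ref 2 -> HIT, frames=[2,1] (faults so far: 7)
  LRU total faults: 7
--- Optimal ---
  step 0: ref 2 -> FAULT, frames=[2,-] (faults so far: 1)
  step 1: ref 4 -> FAULT, frames=[2,4] (faults so far: 2)
  step 2: ref 4 -> HIT, frames=[2,4] (faults so far: 2)
  step 3: ref 2 -> HIT, frames=[2,4] (faults so far: 2)
  step 4: ref 2 -> HIT, frames=[2,4] (faults so far: 2)
  step 5: ref 4 -> HIT, frames=[2,4] (faults so far: 2)
  step 6: ref 3 -> FAULT, evict 2, frames=[3,4] (faults so far: 3)
  step 7: ref 3 -> HIT, frames=[3,4] (faults so far: 3)
  step 8: ref 4 -> HIT, frames=[3,4] (faults so far: 3)
  step 9: ref 5 -> FAULT, evict 4, frames=[3,5] (faults so far: 4)
  step 10: ref 3 -> HIT, frames=[3,5] (faults so far: 4)
  step 11: ref 2 -> FAULT, evict 3, frames=[2,5] (faults so far: 5)
  step 12: ref 1 -> FAULT, evict 5, frames=[2,1] (faults so far: 6)
  step 13: ref 2 -> HIT, frames=[2,1] (faults so far: 6)
  Optimal total faults: 6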